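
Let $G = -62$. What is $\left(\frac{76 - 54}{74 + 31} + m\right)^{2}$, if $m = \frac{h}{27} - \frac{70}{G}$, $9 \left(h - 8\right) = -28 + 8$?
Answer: $\frac{167556779569}{69513959025} \approx 2.4104$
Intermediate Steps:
$h = \frac{52}{9}$ ($h = 8 + \frac{-28 + 8}{9} = 8 + \frac{1}{9} \left(-20\right) = 8 - \frac{20}{9} = \frac{52}{9} \approx 5.7778$)
$m = \frac{10117}{7533}$ ($m = \frac{52}{9 \cdot 27} - \frac{70}{-62} = \frac{52}{9} \cdot \frac{1}{27} - - \frac{35}{31} = \frac{52}{243} + \frac{35}{31} = \frac{10117}{7533} \approx 1.343$)
$\left(\frac{76 - 54}{74 + 31} + m\right)^{2} = \left(\frac{76 - 54}{74 + 31} + \frac{10117}{7533}\right)^{2} = \left(\frac{22}{105} + \frac{10117}{7533}\right)^{2} = \left(\frac{409337}{263655}\right)^{2} = \frac{167556779569}{69513959025}$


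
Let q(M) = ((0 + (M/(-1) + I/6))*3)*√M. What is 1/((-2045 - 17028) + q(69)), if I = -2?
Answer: -19073/360794113 + 208*√69/360794113 ≈ -4.8075e-5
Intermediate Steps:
q(M) = √M*(-1 - 3*M) (q(M) = ((0 + (M/(-1) - 2/6))*3)*√M = ((0 + (M*(-1) - 2*⅙))*3)*√M = ((0 + (-M - ⅓))*3)*√M = ((0 + (-⅓ - M))*3)*√M = ((-⅓ - M)*3)*√M = (-1 - 3*M)*√M = √M*(-1 - 3*M))
1/((-2045 - 17028) + q(69)) = 1/((-2045 - 17028) + √69*(-1 - 3*69)) = 1/(-19073 + √69*(-1 - 207)) = 1/(-19073 + √69*(-208)) = 1/(-19073 - 208*√69)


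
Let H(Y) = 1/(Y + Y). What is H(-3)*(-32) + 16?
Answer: 64/3 ≈ 21.333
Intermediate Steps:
H(Y) = 1/(2*Y)
H(-3)*(-32) + 16 = ((½)/(-3))*(-32) + 16 = ((½)*(-⅓))*(-32) + 16 = -⅙*(-32) + 16 = 16/3 + 16 = 64/3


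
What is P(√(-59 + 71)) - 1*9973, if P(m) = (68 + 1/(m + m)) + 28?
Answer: -9877 + √3/12 ≈ -9876.9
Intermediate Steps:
P(m) = 96 + 1/(2*m) (P(m) = (68 + 1/(2*m)) + 28 = 96 + 1/(2*m))
P(√(-59 + 71)) - 1*9973 = (96 + 1/(2*(√(-59 + 71)))) - 1*9973 = (96 + 1/(2*(√12))) - 9973 = (96 + 1/(2*((2*√3)))) - 9973 = (96 + (√3/6)/2) - 9973 = (96 + √3/12) - 9973 = -9877 + √3/12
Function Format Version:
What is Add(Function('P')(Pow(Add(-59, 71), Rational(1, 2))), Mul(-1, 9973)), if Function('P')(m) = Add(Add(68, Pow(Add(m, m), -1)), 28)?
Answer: Add(-9877, Mul(Rational(1, 12), Pow(3, Rational(1, 2)))) ≈ -9876.9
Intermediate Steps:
Function('P')(m) = Add(96, Mul(Rational(1, 2), Pow(m, -1))) (Function('P')(m) = Add(Add(68, Pow(Mul(2, m), -1)), 28) = Add(Add(68, Mul(Rational(1, 2), Pow(m, -1))), 28) = Add(96, Mul(Rational(1, 2), Pow(m, -1))))
Add(Function('P')(Pow(Add(-59, 71), Rational(1, 2))), Mul(-1, 9973)) = Add(Add(96, Mul(Rational(1, 2), Pow(Pow(Add(-59, 71), Rational(1, 2)), -1))), Mul(-1, 9973)) = Add(Add(96, Mul(Rational(1, 2), Pow(Pow(12, Rational(1, 2)), -1))), -9973) = Add(Add(96, Mul(Rational(1, 2), Pow(Mul(2, Pow(3, Rational(1, 2))), -1))), -9973) = Add(Add(96, Mul(Rational(1, 2), Mul(Rational(1, 6), Pow(3, Rational(1, 2))))), -9973) = Add(Add(96, Mul(Rational(1, 12), Pow(3, Rational(1, 2)))), -9973) = Add(-9877, Mul(Rational(1, 12), Pow(3, Rational(1, 2))))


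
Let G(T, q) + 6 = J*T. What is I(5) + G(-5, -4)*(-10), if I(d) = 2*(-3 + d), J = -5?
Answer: -186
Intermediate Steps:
I(d) = -6 + 2*d
G(T, q) = -6 - 5*T
I(5) + G(-5, -4)*(-10) = (-6 + 2*5) + (-6 - 5*(-5))*(-10) = (-6 + 10) + (-6 + 25)*(-10) = 4 + 19*(-10) = 4 - 190 = -186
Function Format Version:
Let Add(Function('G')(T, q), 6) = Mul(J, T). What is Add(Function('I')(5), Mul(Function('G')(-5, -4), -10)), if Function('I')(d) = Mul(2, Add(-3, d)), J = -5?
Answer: -186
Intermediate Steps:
Function('I')(d) = Add(-6, Mul(2, d))
Function('G')(T, q) = Add(-6, Mul(-5, T))
Add(Function('I')(5), Mul(Function('G')(-5, -4), -10)) = Add(Add(-6, Mul(2, 5)), Mul(Add(-6, Mul(-5, -5)), -10)) = Add(Add(-6, 10), Mul(Add(-6, 25), -10)) = Add(4, Mul(19, -10)) = Add(4, -190) = -186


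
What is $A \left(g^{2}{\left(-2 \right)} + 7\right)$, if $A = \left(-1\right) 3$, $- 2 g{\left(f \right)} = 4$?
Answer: $-33$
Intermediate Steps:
$g{\left(f \right)} = -2$ ($g{\left(f \right)} = \left(- \frac{1}{2}\right) 4 = -2$)
$A = -3$
$A \left(g^{2}{\left(-2 \right)} + 7\right) = - 3 \left(\left(-2\right)^{2} + 7\right) = - 3 \left(4 + 7\right) = \left(-3\right) 11 = -33$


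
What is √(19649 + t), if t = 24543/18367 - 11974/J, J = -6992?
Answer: 5*√810265100412382414/32105516 ≈ 140.19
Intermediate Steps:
t = 195765557/64211032 (t = 24543/18367 - 11974/(-6992) = 24543*(1/18367) - 11974*(-1/6992) = 24543/18367 + 5987/3496 = 195765557/64211032 ≈ 3.0488)
√(19649 + t) = √(19649 + 195765557/64211032) = √(1261878333325/64211032) = 5*√810265100412382414/32105516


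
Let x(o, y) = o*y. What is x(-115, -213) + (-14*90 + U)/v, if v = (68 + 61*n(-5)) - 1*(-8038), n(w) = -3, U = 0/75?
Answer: 64690875/2641 ≈ 24495.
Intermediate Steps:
U = 0 (U = 0*(1/75) = 0)
v = 7923 (v = (68 + 61*(-3)) - 1*(-8038) = (68 - 183) + 8038 = -115 + 8038 = 7923)
x(-115, -213) + (-14*90 + U)/v = -115*(-213) + (-14*90 + 0)/7923 = 24495 + (-1260 + 0)*(1/7923) = 24495 - 1260*1/7923 = 24495 - 420/2641 = 64690875/2641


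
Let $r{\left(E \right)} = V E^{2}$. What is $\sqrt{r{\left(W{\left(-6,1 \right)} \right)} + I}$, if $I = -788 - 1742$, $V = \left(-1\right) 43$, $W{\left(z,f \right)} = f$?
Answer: $i \sqrt{2573} \approx 50.725 i$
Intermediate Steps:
$V = -43$
$r{\left(E \right)} = - 43 E^{2}$
$I = -2530$
$\sqrt{r{\left(W{\left(-6,1 \right)} \right)} + I} = \sqrt{- 43 \cdot 1^{2} - 2530} = \sqrt{\left(-43\right) 1 - 2530} = \sqrt{-43 - 2530} = \sqrt{-2573} = i \sqrt{2573}$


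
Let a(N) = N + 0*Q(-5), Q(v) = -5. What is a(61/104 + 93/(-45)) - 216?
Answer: -339269/1560 ≈ -217.48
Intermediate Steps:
a(N) = N (a(N) = N + 0*(-5) = N + 0 = N)
a(61/104 + 93/(-45)) - 216 = (61/104 + 93/(-45)) - 216 = (61*(1/104) + 93*(-1/45)) - 216 = (61/104 - 31/15) - 216 = -2309/1560 - 216 = -339269/1560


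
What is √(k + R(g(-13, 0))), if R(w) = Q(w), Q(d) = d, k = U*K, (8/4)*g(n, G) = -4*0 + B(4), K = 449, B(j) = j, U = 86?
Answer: 2*√9654 ≈ 196.51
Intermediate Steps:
g(n, G) = 2 (g(n, G) = (-4*0 + 4)/2 = (0 + 4)/2 = (½)*4 = 2)
k = 38614 (k = 86*449 = 38614)
R(w) = w
√(k + R(g(-13, 0))) = √(38614 + 2) = √38616 = 2*√9654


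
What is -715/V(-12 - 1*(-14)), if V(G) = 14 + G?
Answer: -715/16 ≈ -44.688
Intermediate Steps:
-715/V(-12 - 1*(-14)) = -715/(14 + (-12 - 1*(-14))) = -715/(14 + (-12 + 14)) = -715/(14 + 2) = -715/16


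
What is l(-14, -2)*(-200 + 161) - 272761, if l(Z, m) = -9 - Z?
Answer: -272956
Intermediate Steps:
l(-14, -2)*(-200 + 161) - 272761 = (-9 - 1*(-14))*(-200 + 161) - 272761 = (-9 + 14)*(-39) - 272761 = 5*(-39) - 272761 = -195 - 272761 = -272956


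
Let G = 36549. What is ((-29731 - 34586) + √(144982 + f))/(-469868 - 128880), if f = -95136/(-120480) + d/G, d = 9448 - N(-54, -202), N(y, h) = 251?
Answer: 64317/598748 - √8473311146631575530/4577328169710 ≈ 0.10678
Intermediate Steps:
d = 9197 (d = 9448 - 1*251 = 9448 - 251 = 9197)
f = 47762294/45868995 (f = -95136/(-120480) + 9197/36549 = -95136*(-1/120480) + 9197*(1/36549) = 991/1255 + 9197/36549 = 47762294/45868995 ≈ 1.0413)
((-29731 - 34586) + √(144982 + f))/(-469868 - 128880) = ((-29731 - 34586) + √(144982 + 47762294/45868995))/(-469868 - 128880) = (-64317 + √(6650226395384/45868995))/(-598748) = (-64317 + 2*√8473311146631575530/15289665)*(-1/598748) = 64317/598748 - √8473311146631575530/4577328169710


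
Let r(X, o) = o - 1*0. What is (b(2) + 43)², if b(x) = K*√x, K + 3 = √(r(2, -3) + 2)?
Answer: (43 - √2*(3 - I))² ≈ 1500.1 + 109.62*I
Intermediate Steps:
r(X, o) = o (r(X, o) = o + 0 = o)
K = -3 + I (K = -3 + √(-3 + 2) = -3 + √(-1) = -3 + I ≈ -3.0 + 1.0*I)
b(x) = √x*(-3 + I) (b(x) = (-3 + I)*√x = √x*(-3 + I))
(b(2) + 43)² = (√2*(-3 + I) + 43)² = (43 + √2*(-3 + I))²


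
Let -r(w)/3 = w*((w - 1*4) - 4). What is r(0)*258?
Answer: 0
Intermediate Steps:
r(w) = -3*w*(-8 + w) (r(w) = -3*w*((w - 1*4) - 4) = -3*w*((w - 4) - 4) = -3*w*((-4 + w) - 4) = -3*w*(-8 + w))
r(0)*258 = (3*0*(8 - 1*0))*258 = (3*0*(8 + 0))*258 = (3*0*8)*258 = 0*258 = 0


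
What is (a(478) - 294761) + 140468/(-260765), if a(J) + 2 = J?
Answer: -76739368493/260765 ≈ -2.9429e+5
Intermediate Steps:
a(J) = -2 + J
(a(478) - 294761) + 140468/(-260765) = ((-2 + 478) - 294761) + 140468/(-260765) = (476 - 294761) + 140468*(-1/260765) = -294285 - 140468/260765 = -76739368493/260765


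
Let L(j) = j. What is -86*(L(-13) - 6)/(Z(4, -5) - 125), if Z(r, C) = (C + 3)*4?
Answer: -86/7 ≈ -12.286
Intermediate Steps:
Z(r, C) = 12 + 4*C (Z(r, C) = (3 + C)*4 = 12 + 4*C)
-86*(L(-13) - 6)/(Z(4, -5) - 125) = -86*(-13 - 6)/((12 + 4*(-5)) - 125) = -(-1634)/((12 - 20) - 125) = -(-1634)/(-8 - 125) = -(-1634)/(-133) = -(-1634)*(-1)/133 = -86*⅐ = -86/7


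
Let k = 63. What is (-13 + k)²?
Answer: 2500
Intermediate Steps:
(-13 + k)² = (-13 + 63)² = 50² = 2500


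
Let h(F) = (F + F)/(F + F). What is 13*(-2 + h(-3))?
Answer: -13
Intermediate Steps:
h(F) = 1 (h(F) = (2*F)/((2*F)) = (2*F)*(1/(2*F)) = 1)
13*(-2 + h(-3)) = 13*(-2 + 1) = 13*(-1) = -13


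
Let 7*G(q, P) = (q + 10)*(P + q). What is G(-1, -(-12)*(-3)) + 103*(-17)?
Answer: -12590/7 ≈ -1798.6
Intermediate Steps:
G(q, P) = (10 + q)*(P + q)/7 (G(q, P) = ((q + 10)*(P + q))/7 = ((10 + q)*(P + q))/7 = (10 + q)*(P + q)/7)
G(-1, -(-12)*(-3)) + 103*(-17) = ((⅐)*(-1)² + 10*(-(-12)*(-3))/7 + (10/7)*(-1) + (⅐)*(-(-12)*(-3))*(-1)) + 103*(-17) = ((⅐)*1 + 10*(-3*12)/7 - 10/7 + (⅐)*(-3*12)*(-1)) - 1751 = (⅐ + (10/7)*(-36) - 10/7 + (⅐)*(-36)*(-1)) - 1751 = (⅐ - 360/7 - 10/7 + 36/7) - 1751 = -333/7 - 1751 = -12590/7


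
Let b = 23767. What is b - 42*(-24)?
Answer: 24775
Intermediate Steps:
b - 42*(-24) = 23767 - 42*(-24) = 23767 - 1*(-1008) = 23767 + 1008 = 24775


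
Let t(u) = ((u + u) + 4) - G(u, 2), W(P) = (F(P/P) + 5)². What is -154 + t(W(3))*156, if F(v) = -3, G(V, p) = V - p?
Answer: 1406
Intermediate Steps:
W(P) = 4 (W(P) = (-3 + 5)² = 2² = 4)
t(u) = 6 + u (t(u) = ((u + u) + 4) - (u - 1*2) = (2*u + 4) - (u - 2) = (4 + 2*u) - (-2 + u) = (4 + 2*u) + (2 - u) = 6 + u)
-154 + t(W(3))*156 = -154 + (6 + 4)*156 = -154 + 10*156 = -154 + 1560 = 1406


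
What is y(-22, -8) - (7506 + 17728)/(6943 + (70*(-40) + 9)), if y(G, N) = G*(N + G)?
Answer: 1357543/2076 ≈ 653.92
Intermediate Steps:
y(G, N) = G*(G + N)
y(-22, -8) - (7506 + 17728)/(6943 + (70*(-40) + 9)) = -22*(-22 - 8) - (7506 + 17728)/(6943 + (70*(-40) + 9)) = -22*(-30) - 25234/(6943 + (-2800 + 9)) = 660 - 25234/(6943 - 2791) = 660 - 25234/4152 = 660 - 1*12617/2076 = 660 - 12617/2076 = 1357543/2076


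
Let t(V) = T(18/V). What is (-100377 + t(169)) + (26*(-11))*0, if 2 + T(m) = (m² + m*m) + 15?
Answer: -2866495556/28561 ≈ -1.0036e+5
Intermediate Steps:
T(m) = 13 + 2*m² (T(m) = -2 + ((m² + m*m) + 15) = -2 + ((m² + m²) + 15) = -2 + (2*m² + 15) = -2 + (15 + 2*m²) = 13 + 2*m²)
t(V) = 13 + 648/V² (t(V) = 13 + 2*(18/V)² = 13 + 2*(324/V²) = 13 + 648/V²)
(-100377 + t(169)) + (26*(-11))*0 = (-100377 + (13 + 648/169²)) + (26*(-11))*0 = (-100377 + (13 + 648*(1/28561))) - 286*0 = (-100377 + (13 + 648/28561)) + 0 = (-100377 + 371941/28561) + 0 = -2866495556/28561 + 0 = -2866495556/28561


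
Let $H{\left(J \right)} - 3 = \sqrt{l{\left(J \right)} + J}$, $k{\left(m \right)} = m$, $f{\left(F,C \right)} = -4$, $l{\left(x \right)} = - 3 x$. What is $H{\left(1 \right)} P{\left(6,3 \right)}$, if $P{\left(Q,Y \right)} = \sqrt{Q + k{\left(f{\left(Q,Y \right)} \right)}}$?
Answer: $2 i + 3 \sqrt{2} \approx 4.2426 + 2.0 i$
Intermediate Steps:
$P{\left(Q,Y \right)} = \sqrt{-4 + Q}$ ($P{\left(Q,Y \right)} = \sqrt{Q - 4} = \sqrt{-4 + Q}$)
$H{\left(J \right)} = 3 + \sqrt{2} \sqrt{- J}$ ($H{\left(J \right)} = 3 + \sqrt{- 3 J + J} = 3 + \sqrt{- 2 J} = 3 + \sqrt{2} \sqrt{- J}$)
$H{\left(1 \right)} P{\left(6,3 \right)} = \left(3 + \sqrt{2} \sqrt{\left(-1\right) 1}\right) \sqrt{-4 + 6} = \left(3 + \sqrt{2} \sqrt{-1}\right) \sqrt{2} = \left(3 + \sqrt{2} i\right) \sqrt{2} = \left(3 + i \sqrt{2}\right) \sqrt{2} = \sqrt{2} \left(3 + i \sqrt{2}\right)$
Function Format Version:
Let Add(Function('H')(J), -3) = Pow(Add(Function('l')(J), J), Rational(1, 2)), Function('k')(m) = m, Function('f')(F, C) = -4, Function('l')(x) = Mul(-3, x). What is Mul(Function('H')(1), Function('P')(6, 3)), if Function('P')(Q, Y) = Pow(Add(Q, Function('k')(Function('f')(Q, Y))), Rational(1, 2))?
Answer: Add(Mul(2, I), Mul(3, Pow(2, Rational(1, 2)))) ≈ Add(4.2426, Mul(2.0000, I))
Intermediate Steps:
Function('P')(Q, Y) = Pow(Add(-4, Q), Rational(1, 2)) (Function('P')(Q, Y) = Pow(Add(Q, -4), Rational(1, 2)) = Pow(Add(-4, Q), Rational(1, 2)))
Function('H')(J) = Add(3, Mul(Pow(2, Rational(1, 2)), Pow(Mul(-1, J), Rational(1, 2)))) (Function('H')(J) = Add(3, Pow(Add(Mul(-3, J), J), Rational(1, 2))) = Add(3, Pow(Mul(-2, J), Rational(1, 2))) = Add(3, Mul(Pow(2, Rational(1, 2)), Pow(Mul(-1, J), Rational(1, 2)))))
Mul(Function('H')(1), Function('P')(6, 3)) = Mul(Add(3, Mul(Pow(2, Rational(1, 2)), Pow(Mul(-1, 1), Rational(1, 2)))), Pow(Add(-4, 6), Rational(1, 2))) = Mul(Add(3, Mul(Pow(2, Rational(1, 2)), Pow(-1, Rational(1, 2)))), Pow(2, Rational(1, 2))) = Mul(Add(3, Mul(Pow(2, Rational(1, 2)), I)), Pow(2, Rational(1, 2))) = Mul(Add(3, Mul(I, Pow(2, Rational(1, 2)))), Pow(2, Rational(1, 2))) = Mul(Pow(2, Rational(1, 2)), Add(3, Mul(I, Pow(2, Rational(1, 2)))))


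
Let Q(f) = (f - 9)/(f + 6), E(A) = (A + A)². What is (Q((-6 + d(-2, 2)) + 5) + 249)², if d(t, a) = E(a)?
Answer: 3045025/49 ≈ 62143.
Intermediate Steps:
E(A) = 4*A² (E(A) = (2*A)² = 4*A²)
d(t, a) = 4*a²
Q(f) = (-9 + f)/(6 + f)
(Q((-6 + d(-2, 2)) + 5) + 249)² = ((-9 + ((-6 + 4*2²) + 5))/(6 + ((-6 + 4*2²) + 5)) + 249)² = ((-9 + ((-6 + 4*4) + 5))/(6 + ((-6 + 4*4) + 5)) + 249)² = ((-9 + ((-6 + 16) + 5))/(6 + ((-6 + 16) + 5)) + 249)² = ((-9 + (10 + 5))/(6 + (10 + 5)) + 249)² = ((-9 + 15)/(6 + 15) + 249)² = (6/21 + 249)² = ((1/21)*6 + 249)² = (2/7 + 249)² = (1745/7)² = 3045025/49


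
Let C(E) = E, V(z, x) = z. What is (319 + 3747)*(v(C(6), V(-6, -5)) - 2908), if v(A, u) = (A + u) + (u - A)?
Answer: -11872720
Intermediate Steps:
v(A, u) = 2*u
(319 + 3747)*(v(C(6), V(-6, -5)) - 2908) = (319 + 3747)*(2*(-6) - 2908) = 4066*(-12 - 2908) = 4066*(-2920) = -11872720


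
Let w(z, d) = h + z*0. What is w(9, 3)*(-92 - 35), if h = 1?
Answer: -127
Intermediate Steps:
w(z, d) = 1 (w(z, d) = 1 + z*0 = 1 + 0 = 1)
w(9, 3)*(-92 - 35) = 1*(-92 - 35) = 1*(-127) = -127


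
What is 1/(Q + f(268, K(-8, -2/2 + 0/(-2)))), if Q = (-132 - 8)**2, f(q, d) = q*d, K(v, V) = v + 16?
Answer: 1/21744 ≈ 4.5990e-5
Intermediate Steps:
K(v, V) = 16 + v
f(q, d) = d*q
Q = 19600 (Q = (-140)**2 = 19600)
1/(Q + f(268, K(-8, -2/2 + 0/(-2)))) = 1/(19600 + (16 - 8)*268) = 1/(19600 + 8*268) = 1/(19600 + 2144) = 1/21744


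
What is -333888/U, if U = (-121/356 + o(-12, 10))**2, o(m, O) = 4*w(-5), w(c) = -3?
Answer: -42315629568/19298449 ≈ -2192.7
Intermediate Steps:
o(m, O) = -12 (o(m, O) = 4*(-3) = -12)
U = 19298449/126736 (U = (-121/356 - 12)**2 = (-4393/356)**2 = 19298449/126736 ≈ 152.27)
-333888/U = -333888/19298449/126736 = -333888*126736/19298449 = -42315629568/19298449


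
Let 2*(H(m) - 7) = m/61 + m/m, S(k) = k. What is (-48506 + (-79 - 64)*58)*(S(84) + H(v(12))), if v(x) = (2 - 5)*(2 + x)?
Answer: -315836400/61 ≈ -5.1776e+6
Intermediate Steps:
v(x) = -6 - 3*x (v(x) = -3*(2 + x) = -6 - 3*x)
H(m) = 15/2 + m/122 (H(m) = 7 + (m/61 + m/m)/2 = 7 + (m*(1/61) + 1)/2 = 7 + (m/61 + 1)/2 = 7 + (1 + m/61)/2 = 7 + (1/2 + m/122) = 15/2 + m/122)
(-48506 + (-79 - 64)*58)*(S(84) + H(v(12))) = (-48506 + (-79 - 64)*58)*(84 + (15/2 + (-6 - 3*12)/122)) = (-48506 - 143*58)*(84 + (15/2 + (-6 - 36)/122)) = (-48506 - 8294)*(84 + (15/2 + (1/122)*(-42))) = -56800*(84 + (15/2 - 21/61)) = -56800*(84 + 873/122) = -56800*11121/122 = -315836400/61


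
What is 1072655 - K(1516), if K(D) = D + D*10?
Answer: 1055979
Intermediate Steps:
K(D) = 11*D (K(D) = D + 10*D = 11*D)
1072655 - K(1516) = 1072655 - 11*1516 = 1072655 - 1*16676 = 1072655 - 16676 = 1055979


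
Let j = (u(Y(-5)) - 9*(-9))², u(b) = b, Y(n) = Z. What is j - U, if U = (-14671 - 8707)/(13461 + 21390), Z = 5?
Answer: 257781374/34851 ≈ 7396.7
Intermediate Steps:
Y(n) = 5
U = -23378/34851 ≈ -0.67080
j = 7396 (j = (5 - 9*(-9))² = (5 + 81)² = 86² = 7396)
j - U = 7396 - 1*(-23378/34851) = 7396 + 23378/34851 = 257781374/34851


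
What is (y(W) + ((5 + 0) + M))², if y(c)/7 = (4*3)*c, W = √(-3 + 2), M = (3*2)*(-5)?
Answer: (-25 + 84*I)² ≈ -6431.0 - 4200.0*I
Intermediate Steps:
M = -30 (M = 6*(-5) = -30)
W = I (W = √(-1) = I ≈ 1.0*I)
y(c) = 84*c (y(c) = 7*((4*3)*c) = 7*(12*c) = 84*c)
(y(W) + ((5 + 0) + M))² = (84*I + ((5 + 0) - 30))² = (84*I + (5 - 30))² = (84*I - 25)² = (-25 + 84*I)²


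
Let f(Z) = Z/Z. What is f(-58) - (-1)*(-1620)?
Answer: -1619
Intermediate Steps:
f(Z) = 1
f(-58) - (-1)*(-1620) = 1 - (-1)*(-1620) = 1 - 1*1620 = 1 - 1620 = -1619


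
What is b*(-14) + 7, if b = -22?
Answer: 315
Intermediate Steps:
b*(-14) + 7 = -22*(-14) + 7 = 308 + 7 = 315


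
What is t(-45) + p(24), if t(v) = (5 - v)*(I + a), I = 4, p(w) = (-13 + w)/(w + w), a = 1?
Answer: 12011/48 ≈ 250.23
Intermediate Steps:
p(w) = (-13 + w)/(2*w) (p(w) = (-13 + w)/((2*w)) = (-13 + w)*(1/(2*w)) = (-13 + w)/(2*w))
t(v) = 25 - 5*v (t(v) = (5 - v)*(4 + 1) = (5 - v)*5 = 25 - 5*v)
t(-45) + p(24) = (25 - 5*(-45)) + (½)*(-13 + 24)/24 = (25 + 225) + (½)*(1/24)*11 = 250 + 11/48 = 12011/48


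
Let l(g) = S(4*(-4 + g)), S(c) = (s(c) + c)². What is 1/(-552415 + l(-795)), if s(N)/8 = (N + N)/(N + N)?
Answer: 1/9610929 ≈ 1.0405e-7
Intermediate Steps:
s(N) = 8 (s(N) = 8*((N + N)/(N + N)) = 8*((2*N)/((2*N))) = 8*((2*N)*(1/(2*N))) = 8*1 = 8)
S(c) = (8 + c)²
l(g) = (-8 + 4*g)² (l(g) = (8 + 4*(-4 + g))² = (8 + (-16 + 4*g))² = (-8 + 4*g)²)
1/(-552415 + l(-795)) = 1/(-552415 + 16*(-2 - 795)²) = 1/(-552415 + 16*(-797)²) = 1/(-552415 + 16*635209) = 1/(-552415 + 10163344) = 1/9610929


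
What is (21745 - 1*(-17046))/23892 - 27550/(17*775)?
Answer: -5886127/12591084 ≈ -0.46748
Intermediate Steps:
(21745 - 1*(-17046))/23892 - 27550/(17*775) = (21745 + 17046)*(1/23892) - 27550/13175 = 38791*(1/23892) - 27550*1/13175 = 38791/23892 - 1102/527 = -5886127/12591084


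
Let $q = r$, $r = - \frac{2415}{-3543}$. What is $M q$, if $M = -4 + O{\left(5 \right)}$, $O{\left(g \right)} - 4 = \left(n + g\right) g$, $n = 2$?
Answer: $\frac{28175}{1181} \approx 23.857$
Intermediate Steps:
$O{\left(g \right)} = 4 + g \left(2 + g\right)$ ($O{\left(g \right)} = 4 + \left(2 + g\right) g = 4 + g \left(2 + g\right)$)
$r = \frac{805}{1181}$ ($r = \left(-2415\right) \left(- \frac{1}{3543}\right) = \frac{805}{1181} \approx 0.68163$)
$M = 35$ ($M = -4 + \left(4 + 5^{2} + 2 \cdot 5\right) = -4 + \left(4 + 25 + 10\right) = -4 + 39 = 35$)
$q = \frac{805}{1181} \approx 0.68163$
$M q = 35 \cdot \frac{805}{1181} = \frac{28175}{1181}$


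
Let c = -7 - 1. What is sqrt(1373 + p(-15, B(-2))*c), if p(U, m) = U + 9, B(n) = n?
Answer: 7*sqrt(29) ≈ 37.696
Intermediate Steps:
c = -8
p(U, m) = 9 + U
sqrt(1373 + p(-15, B(-2))*c) = sqrt(1373 + (9 - 15)*(-8)) = sqrt(1373 - 6*(-8)) = sqrt(1373 + 48) = sqrt(1421) = 7*sqrt(29)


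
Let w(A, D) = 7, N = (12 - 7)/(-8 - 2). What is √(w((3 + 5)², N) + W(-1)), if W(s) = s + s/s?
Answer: √7 ≈ 2.6458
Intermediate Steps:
W(s) = 1 + s (W(s) = s + 1 = 1 + s)
N = -½ (N = 5/(-10) = 5*(-⅒) = -½ ≈ -0.50000)
√(w((3 + 5)², N) + W(-1)) = √(7 + (1 - 1)) = √(7 + 0) = √7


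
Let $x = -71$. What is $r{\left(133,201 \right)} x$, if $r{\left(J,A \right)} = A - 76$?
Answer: $-8875$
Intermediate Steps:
$r{\left(J,A \right)} = -76 + A$ ($r{\left(J,A \right)} = A - 76 = -76 + A$)
$r{\left(133,201 \right)} x = \left(-76 + 201\right) \left(-71\right) = 125 \left(-71\right) = -8875$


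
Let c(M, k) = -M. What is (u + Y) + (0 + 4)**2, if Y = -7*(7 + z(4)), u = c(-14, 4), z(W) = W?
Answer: -47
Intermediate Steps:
u = 14 (u = -1*(-14) = 14)
Y = -77 (Y = -7*(7 + 4) = -7*11 = -77)
(u + Y) + (0 + 4)**2 = (14 - 77) + (0 + 4)**2 = -63 + 4**2 = -63 + 16 = -47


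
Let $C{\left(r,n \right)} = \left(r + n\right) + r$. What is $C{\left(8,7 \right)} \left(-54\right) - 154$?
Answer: $-1396$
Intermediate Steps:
$C{\left(r,n \right)} = n + 2 r$ ($C{\left(r,n \right)} = \left(n + r\right) + r = n + 2 r$)
$C{\left(8,7 \right)} \left(-54\right) - 154 = \left(7 + 2 \cdot 8\right) \left(-54\right) - 154 = \left(7 + 16\right) \left(-54\right) - 154 = 23 \left(-54\right) - 154 = -1242 - 154 = -1396$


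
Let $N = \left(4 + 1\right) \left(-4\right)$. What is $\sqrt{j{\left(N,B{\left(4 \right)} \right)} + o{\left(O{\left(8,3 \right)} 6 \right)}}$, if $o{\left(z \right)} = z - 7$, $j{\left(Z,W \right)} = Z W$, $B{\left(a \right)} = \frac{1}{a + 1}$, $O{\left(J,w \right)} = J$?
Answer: $\sqrt{37} \approx 6.0828$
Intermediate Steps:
$B{\left(a \right)} = \frac{1}{1 + a}$
$N = -20$ ($N = 5 \left(-4\right) = -20$)
$j{\left(Z,W \right)} = W Z$
$o{\left(z \right)} = -7 + z$
$\sqrt{j{\left(N,B{\left(4 \right)} \right)} + o{\left(O{\left(8,3 \right)} 6 \right)}} = \sqrt{\frac{1}{1 + 4} \left(-20\right) + \left(-7 + 8 \cdot 6\right)} = \sqrt{\frac{1}{5} \left(-20\right) + \left(-7 + 48\right)} = \sqrt{\frac{1}{5} \left(-20\right) + 41} = \sqrt{-4 + 41} = \sqrt{37}$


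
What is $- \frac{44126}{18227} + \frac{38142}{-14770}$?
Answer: $- \frac{673477627}{134606395} \approx -5.0033$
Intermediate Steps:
$- \frac{44126}{18227} + \frac{38142}{-14770} = \left(-44126\right) \frac{1}{18227} + 38142 \left(- \frac{1}{14770}\right) = - \frac{44126}{18227} - \frac{19071}{7385} = - \frac{673477627}{134606395}$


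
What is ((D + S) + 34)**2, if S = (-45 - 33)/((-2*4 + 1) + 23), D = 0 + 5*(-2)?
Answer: 23409/64 ≈ 365.77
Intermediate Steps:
D = -10 (D = 0 - 10 = -10)
S = -39/8 (S = -78/((-8 + 1) + 23) = -78/(-7 + 23) = -78/16 = -78*1/16 = -39/8 ≈ -4.8750)
((D + S) + 34)**2 = ((-10 - 39/8) + 34)**2 = (-119/8 + 34)**2 = (153/8)**2 = 23409/64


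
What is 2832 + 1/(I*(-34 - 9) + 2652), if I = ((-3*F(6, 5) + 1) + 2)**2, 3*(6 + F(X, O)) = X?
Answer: 19889135/7023 ≈ 2832.0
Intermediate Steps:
F(X, O) = -6 + X/3
I = 225 (I = ((-3*(-6 + (1/3)*6) + 1) + 2)**2 = ((-3*(-6 + 2) + 1) + 2)**2 = ((-3*(-4) + 1) + 2)**2 = ((12 + 1) + 2)**2 = (13 + 2)**2 = 15**2 = 225)
2832 + 1/(I*(-34 - 9) + 2652) = 2832 + 1/(225*(-34 - 9) + 2652) = 2832 + 1/(225*(-43) + 2652) = 2832 + 1/(-9675 + 2652) = 2832 + 1/(-7023) = 2832 - 1/7023 = 19889135/7023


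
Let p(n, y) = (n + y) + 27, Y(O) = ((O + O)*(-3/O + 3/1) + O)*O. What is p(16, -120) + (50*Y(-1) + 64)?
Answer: 637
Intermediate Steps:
Y(O) = O*(O + 2*O*(3 - 3/O)) (Y(O) = ((2*O)*(-3/O + 3*1) + O)*O = ((2*O)*(-3/O + 3) + O)*O = ((2*O)*(3 - 3/O) + O)*O = (2*O*(3 - 3/O) + O)*O = (O + 2*O*(3 - 3/O))*O = O*(O + 2*O*(3 - 3/O)))
p(n, y) = 27 + n + y
p(16, -120) + (50*Y(-1) + 64) = (27 + 16 - 120) + (50*(-(-6 + 7*(-1))) + 64) = -77 + (50*(-(-6 - 7)) + 64) = -77 + (50*(-1*(-13)) + 64) = -77 + (50*13 + 64) = -77 + (650 + 64) = -77 + 714 = 637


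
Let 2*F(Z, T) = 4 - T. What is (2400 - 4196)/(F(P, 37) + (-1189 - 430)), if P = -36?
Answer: 3592/3271 ≈ 1.0981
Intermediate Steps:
F(Z, T) = 2 - T/2 (F(Z, T) = (4 - T)/2 = 2 - T/2)
(2400 - 4196)/(F(P, 37) + (-1189 - 430)) = (2400 - 4196)/((2 - 1/2*37) + (-1189 - 430)) = -1796/((2 - 37/2) - 1619) = -1796/(-33/2 - 1619) = -1796/(-3271/2) = -1796*(-2/3271) = 3592/3271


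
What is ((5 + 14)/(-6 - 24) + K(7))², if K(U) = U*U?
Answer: 2105401/900 ≈ 2339.3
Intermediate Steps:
K(U) = U²
((5 + 14)/(-6 - 24) + K(7))² = ((5 + 14)/(-6 - 24) + 7²)² = (19/(-30) + 49)² = (19*(-1/30) + 49)² = (-19/30 + 49)² = (1451/30)² = 2105401/900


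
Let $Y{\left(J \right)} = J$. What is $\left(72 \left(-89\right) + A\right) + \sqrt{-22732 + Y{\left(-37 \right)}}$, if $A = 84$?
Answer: $-6324 + i \sqrt{22769} \approx -6324.0 + 150.89 i$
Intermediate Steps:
$\left(72 \left(-89\right) + A\right) + \sqrt{-22732 + Y{\left(-37 \right)}} = \left(72 \left(-89\right) + 84\right) + \sqrt{-22732 - 37} = \left(-6408 + 84\right) + \sqrt{-22769} = -6324 + i \sqrt{22769}$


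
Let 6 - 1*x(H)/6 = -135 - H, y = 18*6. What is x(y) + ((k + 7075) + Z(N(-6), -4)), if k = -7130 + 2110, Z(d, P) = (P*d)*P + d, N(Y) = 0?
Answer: 3549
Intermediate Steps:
y = 108
Z(d, P) = d + d*P**2 (Z(d, P) = d*P**2 + d = d + d*P**2)
x(H) = 846 + 6*H (x(H) = 36 - 6*(-135 - H) = 36 + (810 + 6*H) = 846 + 6*H)
k = -5020
x(y) + ((k + 7075) + Z(N(-6), -4)) = (846 + 6*108) + ((-5020 + 7075) + 0*(1 + (-4)**2)) = (846 + 648) + (2055 + 0*(1 + 16)) = 1494 + (2055 + 0*17) = 1494 + (2055 + 0) = 1494 + 2055 = 3549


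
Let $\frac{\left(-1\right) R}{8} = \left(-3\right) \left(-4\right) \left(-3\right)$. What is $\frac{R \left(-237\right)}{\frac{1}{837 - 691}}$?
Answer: $-9965376$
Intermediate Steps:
$R = 288$ ($R = - 8 \left(-3\right) \left(-4\right) \left(-3\right) = - 8 \cdot 12 \left(-3\right) = \left(-8\right) \left(-36\right) = 288$)
$\frac{R \left(-237\right)}{\frac{1}{837 - 691}} = \frac{288 \left(-237\right)}{\frac{1}{837 - 691}} = - \frac{68256}{\frac{1}{146}} = - 68256 \frac{1}{\frac{1}{146}} = \left(-68256\right) 146 = -9965376$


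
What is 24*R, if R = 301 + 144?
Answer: 10680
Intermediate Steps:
R = 445
24*R = 24*445 = 10680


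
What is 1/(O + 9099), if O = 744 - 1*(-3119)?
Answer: 1/12962 ≈ 7.7149e-5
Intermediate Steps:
O = 3863 (O = 744 + 3119 = 3863)
1/(O + 9099) = 1/(3863 + 9099) = 1/12962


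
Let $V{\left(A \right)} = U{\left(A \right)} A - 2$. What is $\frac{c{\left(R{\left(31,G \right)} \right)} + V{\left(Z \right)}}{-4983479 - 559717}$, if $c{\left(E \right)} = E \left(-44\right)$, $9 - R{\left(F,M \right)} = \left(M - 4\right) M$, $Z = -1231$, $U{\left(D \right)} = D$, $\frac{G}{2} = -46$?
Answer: $- \frac{1903571}{5543196} \approx -0.34341$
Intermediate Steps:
$G = -92$ ($G = 2 \left(-46\right) = -92$)
$R{\left(F,M \right)} = 9 - M \left(-4 + M\right)$ ($R{\left(F,M \right)} = 9 - \left(M - 4\right) M = 9 - \left(-4 + M\right) M = 9 - M \left(-4 + M\right)$)
$V{\left(A \right)} = -2 + A^{2}$ ($V{\left(A \right)} = A A - 2 = A^{2} - 2 = -2 + A^{2}$)
$c{\left(E \right)} = - 44 E$
$\frac{c{\left(R{\left(31,G \right)} \right)} + V{\left(Z \right)}}{-4983479 - 559717} = \frac{- 44 \left(9 - \left(-92\right)^{2} + 4 \left(-92\right)\right) - \left(2 - \left(-1231\right)^{2}\right)}{-4983479 - 559717} = \frac{- 44 \left(9 - 8464 - 368\right) + \left(-2 + 1515361\right)}{-5543196} = \left(- 44 \left(9 - 8464 - 368\right) + 1515359\right) \left(- \frac{1}{5543196}\right) = \left(\left(-44\right) \left(-8823\right) + 1515359\right) \left(- \frac{1}{5543196}\right) = \left(388212 + 1515359\right) \left(- \frac{1}{5543196}\right) = 1903571 \left(- \frac{1}{5543196}\right) = - \frac{1903571}{5543196}$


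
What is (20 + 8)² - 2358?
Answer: -1574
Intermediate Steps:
(20 + 8)² - 2358 = 28² - 2358 = 784 - 2358 = -1574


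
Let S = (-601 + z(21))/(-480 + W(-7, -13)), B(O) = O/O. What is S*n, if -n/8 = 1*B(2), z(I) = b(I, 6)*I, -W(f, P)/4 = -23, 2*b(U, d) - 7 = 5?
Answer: -950/97 ≈ -9.7938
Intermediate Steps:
B(O) = 1
b(U, d) = 6 (b(U, d) = 7/2 + (1/2)*5 = 7/2 + 5/2 = 6)
W(f, P) = 92 (W(f, P) = -4*(-23) = 92)
z(I) = 6*I
n = -8 ≈ -8.0000
S = 475/388 (S = (-601 + 6*21)/(-480 + 92) = (-601 + 126)/(-388) = -475*(-1/388) = 475/388 ≈ 1.2242)
S*n = (475/388)*(-8) = -950/97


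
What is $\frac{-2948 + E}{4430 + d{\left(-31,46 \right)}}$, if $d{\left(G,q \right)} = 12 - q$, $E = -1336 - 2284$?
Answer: $- \frac{1642}{1099} \approx -1.4941$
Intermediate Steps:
$E = -3620$
$\frac{-2948 + E}{4430 + d{\left(-31,46 \right)}} = \frac{-2948 - 3620}{4430 + \left(12 - 46\right)} = - \frac{6568}{4430 + \left(12 - 46\right)} = - \frac{6568}{4430 - 34} = - \frac{6568}{4396} = \left(-6568\right) \frac{1}{4396} = - \frac{1642}{1099}$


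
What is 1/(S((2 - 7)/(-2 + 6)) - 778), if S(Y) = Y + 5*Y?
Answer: -2/1571 ≈ -0.0012731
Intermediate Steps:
S(Y) = 6*Y
1/(S((2 - 7)/(-2 + 6)) - 778) = 1/(6*((2 - 7)/(-2 + 6)) - 778) = 1/(6*(-5/4) - 778) = 1/(-15/2 - 778) = 1/(-1571/2) = -2/1571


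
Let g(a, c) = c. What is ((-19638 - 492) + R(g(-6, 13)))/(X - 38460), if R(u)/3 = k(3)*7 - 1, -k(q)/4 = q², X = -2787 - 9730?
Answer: 20889/50977 ≈ 0.40977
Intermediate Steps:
X = -12517
k(q) = -4*q²
R(u) = -759 (R(u) = 3*(-4*3²*7 - 1) = 3*(-4*9*7 - 1) = 3*(-36*7 - 1) = 3*(-252 - 1) = 3*(-253) = -759)
((-19638 - 492) + R(g(-6, 13)))/(X - 38460) = ((-19638 - 492) - 759)/(-12517 - 38460) = (-20130 - 759)/(-50977) = -20889*(-1/50977) = 20889/50977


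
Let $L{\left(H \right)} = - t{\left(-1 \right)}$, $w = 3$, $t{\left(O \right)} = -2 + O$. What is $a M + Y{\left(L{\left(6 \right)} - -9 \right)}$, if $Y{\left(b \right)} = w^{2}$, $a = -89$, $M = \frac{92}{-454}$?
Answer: $\frac{6137}{227} \approx 27.035$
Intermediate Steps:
$M = - \frac{46}{227}$ ($M = 92 \left(- \frac{1}{454}\right) = - \frac{46}{227} \approx -0.20264$)
$L{\left(H \right)} = 3$ ($L{\left(H \right)} = - (-2 - 1) = \left(-1\right) \left(-3\right) = 3$)
$Y{\left(b \right)} = 9$ ($Y{\left(b \right)} = 3^{2} = 9$)
$a M + Y{\left(L{\left(6 \right)} - -9 \right)} = \left(-89\right) \left(- \frac{46}{227}\right) + 9 = \frac{4094}{227} + 9 = \frac{6137}{227}$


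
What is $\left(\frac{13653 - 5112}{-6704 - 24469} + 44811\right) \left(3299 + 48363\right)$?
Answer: $\frac{24055286858148}{10391} \approx 2.315 \cdot 10^{9}$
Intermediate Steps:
$\left(\frac{13653 - 5112}{-6704 - 24469} + 44811\right) \left(3299 + 48363\right) = \left(\frac{8541}{-31173} + 44811\right) 51662 = \left(8541 \left(- \frac{1}{31173}\right) + 44811\right) 51662 = \left(- \frac{2847}{10391} + 44811\right) 51662 = \frac{465628254}{10391} \cdot 51662 = \frac{24055286858148}{10391}$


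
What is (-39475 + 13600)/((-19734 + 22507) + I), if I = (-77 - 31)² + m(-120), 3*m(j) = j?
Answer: -8625/4799 ≈ -1.7972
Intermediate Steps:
m(j) = j/3
I = 11624 (I = (-77 - 31)² + (⅓)*(-120) = (-108)² - 40 = 11664 - 40 = 11624)
(-39475 + 13600)/((-19734 + 22507) + I) = (-39475 + 13600)/((-19734 + 22507) + 11624) = -25875/(2773 + 11624) = -25875/14397 = -25875*1/14397 = -8625/4799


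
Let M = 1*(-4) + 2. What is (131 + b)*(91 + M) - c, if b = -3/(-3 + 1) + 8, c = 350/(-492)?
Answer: 1538141/123 ≈ 12505.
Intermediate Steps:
M = -2 (M = -4 + 2 = -2)
c = -175/246 (c = 350*(-1/492) = -175/246 ≈ -0.71138)
b = 19/2 (b = -3/(-2) + 8 = -3*(-½) + 8 = 3/2 + 8 = 19/2 ≈ 9.5000)
(131 + b)*(91 + M) - c = (131 + 19/2)*(91 - 2) - 1*(-175/246) = (281/2)*89 + 175/246 = 25009/2 + 175/246 = 1538141/123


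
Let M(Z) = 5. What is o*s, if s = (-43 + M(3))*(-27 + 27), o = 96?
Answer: 0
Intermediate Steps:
s = 0 (s = (-43 + 5)*(-27 + 27) = -38*0 = 0)
o*s = 96*0 = 0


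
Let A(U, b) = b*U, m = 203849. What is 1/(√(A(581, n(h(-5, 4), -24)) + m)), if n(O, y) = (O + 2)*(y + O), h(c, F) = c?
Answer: √63599/127198 ≈ 0.0019826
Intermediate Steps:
n(O, y) = (2 + O)*(O + y)
A(U, b) = U*b
1/(√(A(581, n(h(-5, 4), -24)) + m)) = 1/(√(581*((-5)² + 2*(-5) + 2*(-24) - 5*(-24)) + 203849)) = 1/(√(581*(25 - 10 - 48 + 120) + 203849)) = 1/(√(581*87 + 203849)) = 1/(√(50547 + 203849)) = 1/(√254396) = 1/(2*√63599) = √63599/127198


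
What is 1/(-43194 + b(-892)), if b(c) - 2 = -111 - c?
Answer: -1/42411 ≈ -2.3579e-5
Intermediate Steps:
b(c) = -109 - c (b(c) = 2 + (-111 - c) = -109 - c)
1/(-43194 + b(-892)) = 1/(-43194 + (-109 - 1*(-892))) = 1/(-43194 + (-109 + 892)) = 1/(-43194 + 783) = 1/(-42411) = -1/42411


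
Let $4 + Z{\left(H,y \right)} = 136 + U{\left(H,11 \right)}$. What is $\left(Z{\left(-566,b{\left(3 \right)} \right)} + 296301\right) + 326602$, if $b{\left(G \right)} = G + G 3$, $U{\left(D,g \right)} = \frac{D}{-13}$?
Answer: $\frac{8100021}{13} \approx 6.2308 \cdot 10^{5}$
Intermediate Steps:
$U{\left(D,g \right)} = - \frac{D}{13}$ ($U{\left(D,g \right)} = D \left(- \frac{1}{13}\right) = - \frac{D}{13}$)
$b{\left(G \right)} = 4 G$ ($b{\left(G \right)} = G + 3 G = 4 G$)
$Z{\left(H,y \right)} = 132 - \frac{H}{13}$ ($Z{\left(H,y \right)} = -4 - \left(-136 + \frac{H}{13}\right) = 132 - \frac{H}{13}$)
$\left(Z{\left(-566,b{\left(3 \right)} \right)} + 296301\right) + 326602 = \left(\left(132 - - \frac{566}{13}\right) + 296301\right) + 326602 = \left(\left(132 + \frac{566}{13}\right) + 296301\right) + 326602 = \left(\frac{2282}{13} + 296301\right) + 326602 = \frac{3854195}{13} + 326602 = \frac{8100021}{13}$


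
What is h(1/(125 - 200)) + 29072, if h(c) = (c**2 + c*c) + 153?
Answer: 164390627/5625 ≈ 29225.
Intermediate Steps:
h(c) = 153 + 2*c**2 (h(c) = (c**2 + c**2) + 153 = 2*c**2 + 153 = 153 + 2*c**2)
h(1/(125 - 200)) + 29072 = (153 + 2*(1/(125 - 200))**2) + 29072 = (153 + 2*(1/(-75))**2) + 29072 = (153 + 2*(-1/75)**2) + 29072 = (153 + 2*(1/5625)) + 29072 = (153 + 2/5625) + 29072 = 860627/5625 + 29072 = 164390627/5625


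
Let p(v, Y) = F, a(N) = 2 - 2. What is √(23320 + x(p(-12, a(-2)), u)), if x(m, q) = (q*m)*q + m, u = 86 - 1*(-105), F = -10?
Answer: 10*I*√3415 ≈ 584.38*I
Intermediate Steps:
a(N) = 0
p(v, Y) = -10
u = 191 (u = 86 + 105 = 191)
x(m, q) = m + m*q² (x(m, q) = (m*q)*q + m = m*q² + m = m + m*q²)
√(23320 + x(p(-12, a(-2)), u)) = √(23320 - 10*(1 + 191²)) = √(23320 - 10*(1 + 36481)) = √(23320 - 10*36482) = √(23320 - 364820) = √(-341500) = 10*I*√3415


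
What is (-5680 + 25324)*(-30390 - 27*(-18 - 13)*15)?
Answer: -350350740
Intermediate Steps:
(-5680 + 25324)*(-30390 - 27*(-18 - 13)*15) = 19644*(-30390 - 27*(-31)*15) = 19644*(-30390 + 837*15) = 19644*(-30390 + 12555) = 19644*(-17835) = -350350740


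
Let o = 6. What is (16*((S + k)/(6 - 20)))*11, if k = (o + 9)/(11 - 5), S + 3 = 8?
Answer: -660/7 ≈ -94.286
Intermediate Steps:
S = 5 (S = -3 + 8 = 5)
k = 5/2 (k = (6 + 9)/(11 - 5) = 15/6 = 15*(⅙) = 5/2 ≈ 2.5000)
(16*((S + k)/(6 - 20)))*11 = (16*((5 + 5/2)/(6 - 20)))*11 = (16*((15/2)/(-14)))*11 = (16*((15/2)*(-1/14)))*11 = (16*(-15/28))*11 = -60/7*11 = -660/7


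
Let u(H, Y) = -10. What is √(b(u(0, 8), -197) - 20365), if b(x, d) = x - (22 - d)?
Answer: I*√20594 ≈ 143.51*I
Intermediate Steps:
b(x, d) = -22 + d + x (b(x, d) = x + (-22 + d) = -22 + d + x)
√(b(u(0, 8), -197) - 20365) = √((-22 - 197 - 10) - 20365) = √(-229 - 20365) = √(-20594) = I*√20594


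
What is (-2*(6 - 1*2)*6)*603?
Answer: -28944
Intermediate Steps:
(-2*(6 - 1*2)*6)*603 = (-2*(6 - 2)*6)*603 = (-2*4*6)*603 = -8*6*603 = -48*603 = -28944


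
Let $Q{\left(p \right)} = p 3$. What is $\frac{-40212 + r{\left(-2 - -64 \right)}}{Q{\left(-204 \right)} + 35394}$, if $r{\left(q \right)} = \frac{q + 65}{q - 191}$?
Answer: $- \frac{5187475}{4486878} \approx -1.1561$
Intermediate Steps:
$Q{\left(p \right)} = 3 p$
$r{\left(q \right)} = \frac{65 + q}{-191 + q}$
$\frac{-40212 + r{\left(-2 - -64 \right)}}{Q{\left(-204 \right)} + 35394} = \frac{-40212 + \frac{65 - -62}{-191 - -62}}{3 \left(-204\right) + 35394} = \frac{-40212 + \frac{65 + \left(-2 + 64\right)}{-191 + \left(-2 + 64\right)}}{-612 + 35394} = \frac{-40212 + \frac{65 + 62}{-191 + 62}}{34782} = \left(-40212 + \frac{1}{-129} \cdot 127\right) \frac{1}{34782} = \left(-40212 - \frac{127}{129}\right) \frac{1}{34782} = \left(- \frac{5187475}{129}\right) \frac{1}{34782} = - \frac{5187475}{4486878}$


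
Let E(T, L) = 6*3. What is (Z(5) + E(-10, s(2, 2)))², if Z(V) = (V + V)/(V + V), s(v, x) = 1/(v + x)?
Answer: 361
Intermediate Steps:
Z(V) = 1 (Z(V) = (2*V)/((2*V)) = (2*V)*(1/(2*V)) = 1)
E(T, L) = 18
(Z(5) + E(-10, s(2, 2)))² = (1 + 18)² = 19² = 361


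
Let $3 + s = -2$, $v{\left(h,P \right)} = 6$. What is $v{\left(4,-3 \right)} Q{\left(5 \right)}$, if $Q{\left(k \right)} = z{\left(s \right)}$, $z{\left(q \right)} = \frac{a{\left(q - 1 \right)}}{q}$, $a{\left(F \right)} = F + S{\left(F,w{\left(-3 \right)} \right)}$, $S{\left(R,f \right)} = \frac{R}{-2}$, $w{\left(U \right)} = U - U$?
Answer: $\frac{18}{5} \approx 3.6$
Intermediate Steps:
$s = -5$ ($s = -3 - 2 = -5$)
$w{\left(U \right)} = 0$
$S{\left(R,f \right)} = - \frac{R}{2}$ ($S{\left(R,f \right)} = R \left(- \frac{1}{2}\right) = - \frac{R}{2}$)
$a{\left(F \right)} = \frac{F}{2}$ ($a{\left(F \right)} = F - \frac{F}{2} = \frac{F}{2}$)
$z{\left(q \right)} = \frac{- \frac{1}{2} + \frac{q}{2}}{q}$ ($z{\left(q \right)} = \frac{\frac{1}{2} \left(q - 1\right)}{q} = \frac{\frac{1}{2} \left(-1 + q\right)}{q} = \frac{- \frac{1}{2} + \frac{q}{2}}{q}$)
$Q{\left(k \right)} = \frac{3}{5}$ ($Q{\left(k \right)} = \frac{-1 - 5}{2 \left(-5\right)} = \frac{1}{2} \left(- \frac{1}{5}\right) \left(-6\right) = \frac{3}{5}$)
$v{\left(4,-3 \right)} Q{\left(5 \right)} = 6 \cdot \frac{3}{5} = \frac{18}{5}$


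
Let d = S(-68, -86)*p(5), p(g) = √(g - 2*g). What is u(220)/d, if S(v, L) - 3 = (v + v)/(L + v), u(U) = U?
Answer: -3388*I*√5/299 ≈ -25.337*I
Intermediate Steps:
p(g) = √(-g)
S(v, L) = 3 + 2*v/(L + v) (S(v, L) = 3 + (v + v)/(L + v) = 3 + (2*v)/(L + v) = 3 + 2*v/(L + v))
d = 299*I*√5/77 (d = ((3*(-86) + 5*(-68))/(-86 - 68))*√(-1*5) = ((-258 - 340)/(-154))*√(-5) = (-1/154*(-598))*(I*√5) = 299*(I*√5)/77 = 299*I*√5/77 ≈ 8.6829*I)
u(220)/d = 220/((299*I*√5/77)) = 220*(-77*I*√5/1495) = -3388*I*√5/299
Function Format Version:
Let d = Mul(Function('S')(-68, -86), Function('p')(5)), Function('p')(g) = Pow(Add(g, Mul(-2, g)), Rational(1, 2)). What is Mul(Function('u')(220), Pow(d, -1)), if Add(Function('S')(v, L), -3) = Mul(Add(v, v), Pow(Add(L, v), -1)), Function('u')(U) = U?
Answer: Mul(Rational(-3388, 299), I, Pow(5, Rational(1, 2))) ≈ Mul(-25.337, I)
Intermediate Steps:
Function('p')(g) = Pow(Mul(-1, g), Rational(1, 2))
Function('S')(v, L) = Add(3, Mul(2, v, Pow(Add(L, v), -1))) (Function('S')(v, L) = Add(3, Mul(Add(v, v), Pow(Add(L, v), -1))) = Add(3, Mul(Mul(2, v), Pow(Add(L, v), -1))) = Add(3, Mul(2, v, Pow(Add(L, v), -1))))
d = Mul(Rational(299, 77), I, Pow(5, Rational(1, 2))) (d = Mul(Mul(Pow(Add(-86, -68), -1), Add(Mul(3, -86), Mul(5, -68))), Pow(Mul(-1, 5), Rational(1, 2))) = Mul(Mul(Pow(-154, -1), Add(-258, -340)), Pow(-5, Rational(1, 2))) = Mul(Mul(Rational(-1, 154), -598), Mul(I, Pow(5, Rational(1, 2)))) = Mul(Rational(299, 77), Mul(I, Pow(5, Rational(1, 2)))) = Mul(Rational(299, 77), I, Pow(5, Rational(1, 2))) ≈ Mul(8.6829, I))
Mul(Function('u')(220), Pow(d, -1)) = Mul(220, Pow(Mul(Rational(299, 77), I, Pow(5, Rational(1, 2))), -1)) = Mul(220, Mul(Rational(-77, 1495), I, Pow(5, Rational(1, 2)))) = Mul(Rational(-3388, 299), I, Pow(5, Rational(1, 2)))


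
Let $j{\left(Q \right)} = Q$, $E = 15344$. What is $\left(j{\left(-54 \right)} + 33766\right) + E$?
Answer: $49056$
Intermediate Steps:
$\left(j{\left(-54 \right)} + 33766\right) + E = \left(-54 + 33766\right) + 15344 = 33712 + 15344 = 49056$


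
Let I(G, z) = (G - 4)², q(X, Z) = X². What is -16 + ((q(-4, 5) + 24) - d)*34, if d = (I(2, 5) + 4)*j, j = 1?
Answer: 1072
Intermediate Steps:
I(G, z) = (-4 + G)²
d = 8 (d = ((-4 + 2)² + 4)*1 = ((-2)² + 4)*1 = (4 + 4)*1 = 8*1 = 8)
-16 + ((q(-4, 5) + 24) - d)*34 = -16 + (((-4)² + 24) - 1*8)*34 = -16 + ((16 + 24) - 8)*34 = -16 + (40 - 8)*34 = -16 + 32*34 = -16 + 1088 = 1072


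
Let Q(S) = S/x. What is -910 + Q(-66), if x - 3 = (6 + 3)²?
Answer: -12751/14 ≈ -910.79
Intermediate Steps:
x = 84 (x = 3 + (6 + 3)² = 3 + 9² = 3 + 81 = 84)
Q(S) = S/84
-910 + Q(-66) = -910 + (1/84)*(-66) = -910 - 11/14 = -12751/14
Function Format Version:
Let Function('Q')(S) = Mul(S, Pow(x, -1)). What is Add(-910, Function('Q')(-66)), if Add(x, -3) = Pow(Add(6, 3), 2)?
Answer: Rational(-12751, 14) ≈ -910.79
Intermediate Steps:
x = 84 (x = Add(3, Pow(Add(6, 3), 2)) = Add(3, Pow(9, 2)) = Add(3, 81) = 84)
Function('Q')(S) = Mul(Rational(1, 84), S) (Function('Q')(S) = Mul(S, Pow(84, -1)) = Mul(S, Rational(1, 84)) = Mul(Rational(1, 84), S))
Add(-910, Function('Q')(-66)) = Add(-910, Mul(Rational(1, 84), -66)) = Add(-910, Rational(-11, 14)) = Rational(-12751, 14)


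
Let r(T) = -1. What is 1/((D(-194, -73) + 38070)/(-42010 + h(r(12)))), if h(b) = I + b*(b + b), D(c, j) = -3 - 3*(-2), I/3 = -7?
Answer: -42029/38073 ≈ -1.1039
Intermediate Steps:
I = -21 (I = 3*(-7) = -21)
D(c, j) = 3 (D(c, j) = -3 + 6 = 3)
h(b) = -21 + 2*b² (h(b) = -21 + b*(b + b) = -21 + b*(2*b) = -21 + 2*b²)
1/((D(-194, -73) + 38070)/(-42010 + h(r(12)))) = 1/((3 + 38070)/(-42010 + (-21 + 2*(-1)²))) = 1/(38073/(-42010 + (-21 + 2*1))) = 1/(38073/(-42010 + (-21 + 2))) = 1/(38073/(-42010 - 19)) = 1/(38073/(-42029)) = 1/(38073*(-1/42029)) = 1/(-38073/42029) = -42029/38073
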